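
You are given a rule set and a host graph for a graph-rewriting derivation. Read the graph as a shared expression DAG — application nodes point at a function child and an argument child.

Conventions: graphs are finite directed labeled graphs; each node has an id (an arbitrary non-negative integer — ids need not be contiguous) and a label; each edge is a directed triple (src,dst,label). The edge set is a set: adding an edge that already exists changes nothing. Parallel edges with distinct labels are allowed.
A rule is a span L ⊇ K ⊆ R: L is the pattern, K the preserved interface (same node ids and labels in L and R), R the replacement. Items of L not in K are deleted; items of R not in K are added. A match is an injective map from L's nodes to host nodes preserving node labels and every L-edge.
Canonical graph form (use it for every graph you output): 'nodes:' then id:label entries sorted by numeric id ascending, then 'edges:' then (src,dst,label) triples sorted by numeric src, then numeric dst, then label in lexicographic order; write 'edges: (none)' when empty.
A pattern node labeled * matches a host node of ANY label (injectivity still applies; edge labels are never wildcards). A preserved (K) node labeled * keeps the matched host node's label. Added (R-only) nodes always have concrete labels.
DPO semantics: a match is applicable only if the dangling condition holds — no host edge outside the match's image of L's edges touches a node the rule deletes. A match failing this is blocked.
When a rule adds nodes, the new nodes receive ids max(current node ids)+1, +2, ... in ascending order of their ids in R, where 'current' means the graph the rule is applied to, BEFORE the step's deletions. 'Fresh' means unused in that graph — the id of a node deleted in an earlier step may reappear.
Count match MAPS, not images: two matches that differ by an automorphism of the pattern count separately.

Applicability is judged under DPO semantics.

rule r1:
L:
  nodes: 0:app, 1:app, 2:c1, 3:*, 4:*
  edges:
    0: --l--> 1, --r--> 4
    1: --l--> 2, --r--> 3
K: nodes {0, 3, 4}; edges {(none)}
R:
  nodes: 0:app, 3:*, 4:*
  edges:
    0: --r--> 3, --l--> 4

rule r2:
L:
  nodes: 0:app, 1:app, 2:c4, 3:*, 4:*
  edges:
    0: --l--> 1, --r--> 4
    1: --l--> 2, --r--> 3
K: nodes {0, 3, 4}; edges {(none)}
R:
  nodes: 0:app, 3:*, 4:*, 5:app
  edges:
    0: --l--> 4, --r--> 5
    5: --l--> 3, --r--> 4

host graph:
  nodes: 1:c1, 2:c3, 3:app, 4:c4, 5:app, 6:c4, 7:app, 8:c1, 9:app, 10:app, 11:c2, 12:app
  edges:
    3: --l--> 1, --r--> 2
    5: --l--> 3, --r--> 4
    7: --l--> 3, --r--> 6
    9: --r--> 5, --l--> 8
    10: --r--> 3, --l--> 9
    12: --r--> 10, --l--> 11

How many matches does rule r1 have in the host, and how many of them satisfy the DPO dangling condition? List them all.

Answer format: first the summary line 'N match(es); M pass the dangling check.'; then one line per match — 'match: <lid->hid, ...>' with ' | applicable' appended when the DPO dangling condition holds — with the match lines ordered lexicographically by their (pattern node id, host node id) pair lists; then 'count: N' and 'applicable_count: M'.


3 match(es); 1 pass the dangling check.
match: 0->5, 1->3, 2->1, 3->2, 4->4
match: 0->7, 1->3, 2->1, 3->2, 4->6
match: 0->10, 1->9, 2->8, 3->5, 4->3 | applicable
count: 3
applicable_count: 1


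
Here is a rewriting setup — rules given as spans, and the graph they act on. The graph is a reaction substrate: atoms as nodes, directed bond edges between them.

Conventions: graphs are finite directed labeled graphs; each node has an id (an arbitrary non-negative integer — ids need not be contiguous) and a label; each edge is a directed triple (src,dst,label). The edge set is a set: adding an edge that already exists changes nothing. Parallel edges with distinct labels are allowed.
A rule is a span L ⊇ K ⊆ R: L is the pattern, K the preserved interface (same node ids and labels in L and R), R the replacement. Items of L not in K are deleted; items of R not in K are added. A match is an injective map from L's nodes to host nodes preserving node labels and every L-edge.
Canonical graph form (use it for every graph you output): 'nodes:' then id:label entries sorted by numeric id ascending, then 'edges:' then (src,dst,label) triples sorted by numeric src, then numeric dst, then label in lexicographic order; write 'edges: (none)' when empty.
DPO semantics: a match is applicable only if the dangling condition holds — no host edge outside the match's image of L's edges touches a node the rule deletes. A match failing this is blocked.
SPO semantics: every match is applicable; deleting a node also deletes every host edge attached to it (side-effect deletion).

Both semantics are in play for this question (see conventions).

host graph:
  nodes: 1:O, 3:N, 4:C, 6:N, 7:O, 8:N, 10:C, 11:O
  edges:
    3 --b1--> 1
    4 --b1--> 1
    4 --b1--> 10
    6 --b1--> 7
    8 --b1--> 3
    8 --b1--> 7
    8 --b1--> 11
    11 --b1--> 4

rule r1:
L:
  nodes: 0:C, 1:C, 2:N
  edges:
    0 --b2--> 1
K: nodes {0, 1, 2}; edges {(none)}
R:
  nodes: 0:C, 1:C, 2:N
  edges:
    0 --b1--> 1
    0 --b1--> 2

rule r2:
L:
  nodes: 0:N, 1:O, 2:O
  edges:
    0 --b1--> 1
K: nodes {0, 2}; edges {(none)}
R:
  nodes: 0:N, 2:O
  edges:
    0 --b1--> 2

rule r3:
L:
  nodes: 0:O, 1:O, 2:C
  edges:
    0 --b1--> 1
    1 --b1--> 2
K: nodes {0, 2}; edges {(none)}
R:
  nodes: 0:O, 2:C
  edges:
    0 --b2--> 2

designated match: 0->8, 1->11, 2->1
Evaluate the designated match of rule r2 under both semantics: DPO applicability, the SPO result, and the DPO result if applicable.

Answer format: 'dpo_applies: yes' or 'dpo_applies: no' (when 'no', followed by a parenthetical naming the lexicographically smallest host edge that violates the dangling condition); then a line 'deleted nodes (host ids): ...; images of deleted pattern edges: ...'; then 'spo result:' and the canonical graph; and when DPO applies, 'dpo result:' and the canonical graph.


dpo_applies: no
(the rule deletes node 11, which keeps host edge (11,4,b1) outside the match image — the dangling condition fails, DPO blocks; SPO proceeds and side-deletes such edges)
deleted nodes (host ids): 11; images of deleted pattern edges: (8,11,b1)
spo result:
nodes: 1:O, 3:N, 4:C, 6:N, 7:O, 8:N, 10:C
edges: (3,1,b1); (4,1,b1); (4,10,b1); (6,7,b1); (8,1,b1); (8,3,b1); (8,7,b1)


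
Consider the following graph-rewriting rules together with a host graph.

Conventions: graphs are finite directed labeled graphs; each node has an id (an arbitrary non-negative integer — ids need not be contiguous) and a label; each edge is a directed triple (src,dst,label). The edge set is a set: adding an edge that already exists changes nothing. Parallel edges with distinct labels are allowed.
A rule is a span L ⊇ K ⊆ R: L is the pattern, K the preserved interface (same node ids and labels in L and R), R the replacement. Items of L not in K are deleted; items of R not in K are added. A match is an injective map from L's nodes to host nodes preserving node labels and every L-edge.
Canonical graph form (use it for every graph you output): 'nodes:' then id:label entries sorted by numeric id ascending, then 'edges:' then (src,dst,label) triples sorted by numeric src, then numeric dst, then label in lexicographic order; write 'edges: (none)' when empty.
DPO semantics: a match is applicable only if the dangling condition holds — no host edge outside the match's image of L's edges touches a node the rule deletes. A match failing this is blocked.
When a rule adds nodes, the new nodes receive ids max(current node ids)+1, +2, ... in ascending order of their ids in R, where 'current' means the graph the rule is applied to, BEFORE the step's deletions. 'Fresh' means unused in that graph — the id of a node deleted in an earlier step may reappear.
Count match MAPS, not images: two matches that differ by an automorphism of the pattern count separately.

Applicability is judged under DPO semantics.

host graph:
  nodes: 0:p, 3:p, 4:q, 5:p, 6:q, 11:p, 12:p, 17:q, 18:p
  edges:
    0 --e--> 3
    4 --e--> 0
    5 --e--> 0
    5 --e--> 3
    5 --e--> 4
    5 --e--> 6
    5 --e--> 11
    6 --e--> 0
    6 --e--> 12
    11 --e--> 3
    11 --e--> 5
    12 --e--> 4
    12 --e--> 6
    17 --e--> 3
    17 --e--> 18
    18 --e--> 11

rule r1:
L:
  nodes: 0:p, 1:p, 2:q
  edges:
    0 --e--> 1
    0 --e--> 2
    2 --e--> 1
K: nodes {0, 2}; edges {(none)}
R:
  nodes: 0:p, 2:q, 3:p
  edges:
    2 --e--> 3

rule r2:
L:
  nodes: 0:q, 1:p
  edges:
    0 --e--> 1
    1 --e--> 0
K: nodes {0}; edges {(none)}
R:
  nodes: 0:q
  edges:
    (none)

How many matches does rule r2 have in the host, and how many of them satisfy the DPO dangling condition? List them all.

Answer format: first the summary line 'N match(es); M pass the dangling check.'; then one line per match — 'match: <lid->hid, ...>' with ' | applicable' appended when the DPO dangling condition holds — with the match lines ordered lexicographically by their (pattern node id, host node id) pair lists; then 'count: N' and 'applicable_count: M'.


1 match(es); 0 pass the dangling check.
match: 0->6, 1->12
count: 1
applicable_count: 0


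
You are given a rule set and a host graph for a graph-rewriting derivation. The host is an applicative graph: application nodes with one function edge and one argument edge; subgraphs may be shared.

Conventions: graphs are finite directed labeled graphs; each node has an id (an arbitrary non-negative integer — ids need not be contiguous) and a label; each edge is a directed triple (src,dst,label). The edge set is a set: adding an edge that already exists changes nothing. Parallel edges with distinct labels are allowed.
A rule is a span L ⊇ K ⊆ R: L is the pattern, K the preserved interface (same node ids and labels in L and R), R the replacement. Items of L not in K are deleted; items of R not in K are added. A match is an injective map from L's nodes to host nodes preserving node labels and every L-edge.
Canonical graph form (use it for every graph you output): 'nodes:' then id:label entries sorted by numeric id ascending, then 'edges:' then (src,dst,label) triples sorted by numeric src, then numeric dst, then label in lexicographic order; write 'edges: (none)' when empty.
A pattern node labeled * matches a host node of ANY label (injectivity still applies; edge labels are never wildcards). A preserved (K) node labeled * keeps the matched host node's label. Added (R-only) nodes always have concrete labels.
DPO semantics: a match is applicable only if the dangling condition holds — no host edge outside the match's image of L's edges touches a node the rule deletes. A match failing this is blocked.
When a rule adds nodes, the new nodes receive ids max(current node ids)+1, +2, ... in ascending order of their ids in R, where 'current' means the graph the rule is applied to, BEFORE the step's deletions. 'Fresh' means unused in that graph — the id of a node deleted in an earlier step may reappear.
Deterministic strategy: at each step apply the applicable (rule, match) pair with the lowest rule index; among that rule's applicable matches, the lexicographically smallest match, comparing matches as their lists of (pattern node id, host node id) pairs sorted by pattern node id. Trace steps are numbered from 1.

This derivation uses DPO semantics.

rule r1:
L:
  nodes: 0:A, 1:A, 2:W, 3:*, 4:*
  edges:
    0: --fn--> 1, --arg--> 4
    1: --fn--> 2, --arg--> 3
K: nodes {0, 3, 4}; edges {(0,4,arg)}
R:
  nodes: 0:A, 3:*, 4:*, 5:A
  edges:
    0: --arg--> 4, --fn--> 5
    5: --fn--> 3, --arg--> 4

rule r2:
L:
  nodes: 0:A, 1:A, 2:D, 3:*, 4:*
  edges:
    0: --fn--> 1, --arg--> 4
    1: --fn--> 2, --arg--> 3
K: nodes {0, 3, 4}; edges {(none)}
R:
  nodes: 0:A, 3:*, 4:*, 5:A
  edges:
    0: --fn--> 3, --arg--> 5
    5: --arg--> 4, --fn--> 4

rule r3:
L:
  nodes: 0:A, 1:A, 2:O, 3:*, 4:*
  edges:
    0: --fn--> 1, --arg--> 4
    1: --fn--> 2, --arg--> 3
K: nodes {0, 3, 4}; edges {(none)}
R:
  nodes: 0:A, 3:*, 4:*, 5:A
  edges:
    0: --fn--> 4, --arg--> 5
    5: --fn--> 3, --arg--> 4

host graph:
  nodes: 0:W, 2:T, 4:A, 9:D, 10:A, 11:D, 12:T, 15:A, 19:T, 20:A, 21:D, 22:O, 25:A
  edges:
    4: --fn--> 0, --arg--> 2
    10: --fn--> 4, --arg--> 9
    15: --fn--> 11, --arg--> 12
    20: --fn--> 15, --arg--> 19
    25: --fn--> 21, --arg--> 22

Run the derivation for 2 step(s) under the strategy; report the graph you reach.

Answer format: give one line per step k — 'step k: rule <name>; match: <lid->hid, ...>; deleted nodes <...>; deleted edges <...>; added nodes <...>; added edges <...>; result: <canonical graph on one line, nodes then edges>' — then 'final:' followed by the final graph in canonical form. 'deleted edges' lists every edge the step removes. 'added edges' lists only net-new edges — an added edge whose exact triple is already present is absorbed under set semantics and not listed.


step 1: rule r1; match: 0->10, 1->4, 2->0, 3->2, 4->9; deleted nodes 0, 4; deleted edges (4,0,fn); (4,2,arg); (10,4,fn); added nodes 26; added edges (10,26,fn); (26,2,fn); (26,9,arg); result: nodes: 2:T, 9:D, 10:A, 11:D, 12:T, 15:A, 19:T, 20:A, 21:D, 22:O, 25:A, 26:A edges: (10,9,arg); (10,26,fn); (15,11,fn); (15,12,arg); (20,15,fn); (20,19,arg); (25,21,fn); (25,22,arg); (26,2,fn); (26,9,arg)
step 2: rule r2; match: 0->20, 1->15, 2->11, 3->12, 4->19; deleted nodes 11, 15; deleted edges (15,11,fn); (15,12,arg); (20,15,fn); (20,19,arg); added nodes 27; added edges (20,12,fn); (20,27,arg); (27,19,arg); (27,19,fn); result: nodes: 2:T, 9:D, 10:A, 12:T, 19:T, 20:A, 21:D, 22:O, 25:A, 26:A, 27:A edges: (10,9,arg); (10,26,fn); (20,12,fn); (20,27,arg); (25,21,fn); (25,22,arg); (26,2,fn); (26,9,arg); (27,19,arg); (27,19,fn)
final:
nodes: 2:T, 9:D, 10:A, 12:T, 19:T, 20:A, 21:D, 22:O, 25:A, 26:A, 27:A
edges: (10,9,arg); (10,26,fn); (20,12,fn); (20,27,arg); (25,21,fn); (25,22,arg); (26,2,fn); (26,9,arg); (27,19,arg); (27,19,fn)


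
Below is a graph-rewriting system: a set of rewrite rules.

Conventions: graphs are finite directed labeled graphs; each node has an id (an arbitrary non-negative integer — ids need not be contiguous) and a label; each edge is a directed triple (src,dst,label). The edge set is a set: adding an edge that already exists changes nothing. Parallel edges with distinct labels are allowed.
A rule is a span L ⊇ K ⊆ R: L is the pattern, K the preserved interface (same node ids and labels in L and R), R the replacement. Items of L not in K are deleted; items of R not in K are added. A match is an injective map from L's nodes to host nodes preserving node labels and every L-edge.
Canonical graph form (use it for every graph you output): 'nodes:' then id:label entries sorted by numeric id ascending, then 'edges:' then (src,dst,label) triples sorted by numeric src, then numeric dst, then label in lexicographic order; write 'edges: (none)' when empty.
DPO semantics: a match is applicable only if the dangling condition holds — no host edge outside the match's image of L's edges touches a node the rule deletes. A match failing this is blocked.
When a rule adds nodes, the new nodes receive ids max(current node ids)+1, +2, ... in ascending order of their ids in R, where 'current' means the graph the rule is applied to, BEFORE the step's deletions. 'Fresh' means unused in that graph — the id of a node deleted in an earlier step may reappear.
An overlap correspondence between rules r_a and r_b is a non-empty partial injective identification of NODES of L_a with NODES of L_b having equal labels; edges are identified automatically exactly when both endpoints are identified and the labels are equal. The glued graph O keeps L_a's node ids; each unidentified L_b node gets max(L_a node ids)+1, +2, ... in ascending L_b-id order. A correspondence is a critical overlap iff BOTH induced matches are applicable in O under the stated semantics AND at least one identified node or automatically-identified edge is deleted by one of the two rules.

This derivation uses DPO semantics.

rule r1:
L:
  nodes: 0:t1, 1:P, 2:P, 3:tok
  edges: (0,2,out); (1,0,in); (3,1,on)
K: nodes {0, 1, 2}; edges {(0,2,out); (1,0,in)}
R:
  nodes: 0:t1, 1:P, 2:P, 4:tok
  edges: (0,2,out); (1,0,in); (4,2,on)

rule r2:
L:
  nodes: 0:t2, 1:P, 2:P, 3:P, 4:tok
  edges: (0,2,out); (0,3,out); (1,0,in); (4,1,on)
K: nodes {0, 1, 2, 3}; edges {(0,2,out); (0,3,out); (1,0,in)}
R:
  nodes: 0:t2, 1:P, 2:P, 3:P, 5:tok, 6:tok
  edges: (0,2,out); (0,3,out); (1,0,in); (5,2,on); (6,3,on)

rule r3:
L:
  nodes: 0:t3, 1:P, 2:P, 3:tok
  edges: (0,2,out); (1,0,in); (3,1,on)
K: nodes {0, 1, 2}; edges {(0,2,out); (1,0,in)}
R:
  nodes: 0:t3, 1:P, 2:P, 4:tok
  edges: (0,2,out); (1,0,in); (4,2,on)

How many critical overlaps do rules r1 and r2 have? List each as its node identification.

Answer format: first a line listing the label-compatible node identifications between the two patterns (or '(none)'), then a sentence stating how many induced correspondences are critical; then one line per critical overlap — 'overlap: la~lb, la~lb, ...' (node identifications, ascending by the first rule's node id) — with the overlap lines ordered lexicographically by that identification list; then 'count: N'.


label-compatible node identifications between L(r1) and L(r2): 1~1, 1~2, 1~3, 2~1, 2~2, 2~3, 3~4
3 of the induced correspondences are critical overlaps of r1 and r2.
overlap: 1~1, 2~2, 3~4
overlap: 1~1, 2~3, 3~4
overlap: 1~1, 3~4
count: 3


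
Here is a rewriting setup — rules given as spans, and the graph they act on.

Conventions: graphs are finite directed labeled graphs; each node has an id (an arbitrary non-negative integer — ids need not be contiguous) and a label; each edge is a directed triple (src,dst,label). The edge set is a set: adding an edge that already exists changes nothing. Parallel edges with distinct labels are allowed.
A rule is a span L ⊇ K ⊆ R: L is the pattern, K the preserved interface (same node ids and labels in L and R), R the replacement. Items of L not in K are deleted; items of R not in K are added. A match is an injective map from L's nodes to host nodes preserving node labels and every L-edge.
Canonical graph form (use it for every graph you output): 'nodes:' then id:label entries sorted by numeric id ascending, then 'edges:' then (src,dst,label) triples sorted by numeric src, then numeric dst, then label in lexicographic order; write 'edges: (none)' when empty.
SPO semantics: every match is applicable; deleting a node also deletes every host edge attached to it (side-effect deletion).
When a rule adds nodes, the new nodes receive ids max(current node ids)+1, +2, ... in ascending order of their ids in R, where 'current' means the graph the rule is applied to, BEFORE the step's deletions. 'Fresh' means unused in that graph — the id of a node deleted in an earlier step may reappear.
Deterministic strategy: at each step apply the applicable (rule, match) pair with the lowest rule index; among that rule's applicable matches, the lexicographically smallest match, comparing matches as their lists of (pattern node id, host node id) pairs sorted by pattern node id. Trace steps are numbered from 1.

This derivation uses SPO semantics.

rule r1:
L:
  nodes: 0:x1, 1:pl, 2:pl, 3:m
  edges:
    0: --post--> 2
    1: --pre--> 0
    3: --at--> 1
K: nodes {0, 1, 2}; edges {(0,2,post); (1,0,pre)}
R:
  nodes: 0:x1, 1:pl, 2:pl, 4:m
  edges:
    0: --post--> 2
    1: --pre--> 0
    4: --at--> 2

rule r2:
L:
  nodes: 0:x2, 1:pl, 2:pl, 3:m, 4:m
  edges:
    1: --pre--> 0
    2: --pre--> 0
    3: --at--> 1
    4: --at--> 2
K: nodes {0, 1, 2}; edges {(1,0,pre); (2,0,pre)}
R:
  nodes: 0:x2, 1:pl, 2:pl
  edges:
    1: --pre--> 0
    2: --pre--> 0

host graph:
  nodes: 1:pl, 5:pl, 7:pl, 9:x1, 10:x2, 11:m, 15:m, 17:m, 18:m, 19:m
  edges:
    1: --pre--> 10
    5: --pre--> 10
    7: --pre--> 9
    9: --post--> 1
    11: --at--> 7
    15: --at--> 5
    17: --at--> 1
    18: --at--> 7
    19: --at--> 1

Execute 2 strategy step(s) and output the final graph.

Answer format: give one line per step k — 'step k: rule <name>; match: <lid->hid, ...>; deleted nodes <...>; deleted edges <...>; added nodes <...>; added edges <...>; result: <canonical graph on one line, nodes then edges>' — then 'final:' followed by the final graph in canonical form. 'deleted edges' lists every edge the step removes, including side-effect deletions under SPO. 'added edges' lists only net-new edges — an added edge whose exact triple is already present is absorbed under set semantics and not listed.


step 1: rule r1; match: 0->9, 1->7, 2->1, 3->11; deleted nodes 11; deleted edges (11,7,at); added nodes 20; added edges (20,1,at); result: nodes: 1:pl, 5:pl, 7:pl, 9:x1, 10:x2, 15:m, 17:m, 18:m, 19:m, 20:m edges: (1,10,pre); (5,10,pre); (7,9,pre); (9,1,post); (15,5,at); (17,1,at); (18,7,at); (19,1,at); (20,1,at)
step 2: rule r1; match: 0->9, 1->7, 2->1, 3->18; deleted nodes 18; deleted edges (18,7,at); added nodes 21; added edges (21,1,at); result: nodes: 1:pl, 5:pl, 7:pl, 9:x1, 10:x2, 15:m, 17:m, 19:m, 20:m, 21:m edges: (1,10,pre); (5,10,pre); (7,9,pre); (9,1,post); (15,5,at); (17,1,at); (19,1,at); (20,1,at); (21,1,at)
final:
nodes: 1:pl, 5:pl, 7:pl, 9:x1, 10:x2, 15:m, 17:m, 19:m, 20:m, 21:m
edges: (1,10,pre); (5,10,pre); (7,9,pre); (9,1,post); (15,5,at); (17,1,at); (19,1,at); (20,1,at); (21,1,at)


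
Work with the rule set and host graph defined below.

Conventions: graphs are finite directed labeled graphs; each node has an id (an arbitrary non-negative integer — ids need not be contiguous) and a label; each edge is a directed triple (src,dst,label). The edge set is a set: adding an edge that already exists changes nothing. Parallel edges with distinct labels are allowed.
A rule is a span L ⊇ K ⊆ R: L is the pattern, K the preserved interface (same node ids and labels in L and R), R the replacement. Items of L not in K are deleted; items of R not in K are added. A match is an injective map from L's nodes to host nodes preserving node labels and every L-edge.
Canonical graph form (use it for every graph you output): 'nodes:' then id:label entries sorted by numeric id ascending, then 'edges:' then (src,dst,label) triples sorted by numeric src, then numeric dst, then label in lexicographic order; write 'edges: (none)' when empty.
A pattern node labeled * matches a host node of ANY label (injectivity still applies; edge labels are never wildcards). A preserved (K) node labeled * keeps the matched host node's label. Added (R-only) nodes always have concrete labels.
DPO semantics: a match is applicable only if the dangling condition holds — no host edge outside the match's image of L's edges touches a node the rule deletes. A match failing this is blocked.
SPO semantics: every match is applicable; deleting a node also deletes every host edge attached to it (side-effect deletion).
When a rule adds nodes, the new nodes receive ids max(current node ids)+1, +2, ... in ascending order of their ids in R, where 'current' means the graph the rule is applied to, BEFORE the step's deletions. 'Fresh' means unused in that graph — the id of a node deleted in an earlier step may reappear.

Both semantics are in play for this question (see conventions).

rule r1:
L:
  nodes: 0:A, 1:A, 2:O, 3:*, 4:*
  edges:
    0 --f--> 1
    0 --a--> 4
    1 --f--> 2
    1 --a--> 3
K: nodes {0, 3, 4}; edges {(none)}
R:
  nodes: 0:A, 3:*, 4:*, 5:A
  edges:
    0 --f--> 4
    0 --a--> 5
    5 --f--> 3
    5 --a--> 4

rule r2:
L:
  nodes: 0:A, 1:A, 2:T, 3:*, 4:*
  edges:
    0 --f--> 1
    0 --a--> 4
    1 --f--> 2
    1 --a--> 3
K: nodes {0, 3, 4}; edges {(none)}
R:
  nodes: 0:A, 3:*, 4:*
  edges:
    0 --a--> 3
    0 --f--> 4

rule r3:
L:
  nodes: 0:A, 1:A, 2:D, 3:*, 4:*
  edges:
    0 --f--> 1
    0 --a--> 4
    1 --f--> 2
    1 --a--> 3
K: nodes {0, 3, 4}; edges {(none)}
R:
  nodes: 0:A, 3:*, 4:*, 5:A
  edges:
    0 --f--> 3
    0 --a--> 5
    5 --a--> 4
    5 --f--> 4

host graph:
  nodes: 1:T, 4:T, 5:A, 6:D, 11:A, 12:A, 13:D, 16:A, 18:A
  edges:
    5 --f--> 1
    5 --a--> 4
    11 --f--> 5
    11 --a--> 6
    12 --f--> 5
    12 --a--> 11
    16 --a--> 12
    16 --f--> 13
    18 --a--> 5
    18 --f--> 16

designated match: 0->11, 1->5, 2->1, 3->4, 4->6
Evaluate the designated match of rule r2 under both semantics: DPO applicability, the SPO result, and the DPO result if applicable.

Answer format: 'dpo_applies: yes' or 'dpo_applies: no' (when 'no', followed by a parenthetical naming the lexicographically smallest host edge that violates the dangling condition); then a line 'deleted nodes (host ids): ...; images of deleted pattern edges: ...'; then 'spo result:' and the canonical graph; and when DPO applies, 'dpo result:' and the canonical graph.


dpo_applies: no
(the rule deletes node 5, which keeps host edge (12,5,f) outside the match image — the dangling condition fails, DPO blocks; SPO proceeds and side-deletes such edges)
deleted nodes (host ids): 1, 5; images of deleted pattern edges: (5,1,f); (5,4,a); (11,5,f); (11,6,a)
spo result:
nodes: 4:T, 6:D, 11:A, 12:A, 13:D, 16:A, 18:A
edges: (11,4,a); (11,6,f); (12,11,a); (16,12,a); (16,13,f); (18,16,f)


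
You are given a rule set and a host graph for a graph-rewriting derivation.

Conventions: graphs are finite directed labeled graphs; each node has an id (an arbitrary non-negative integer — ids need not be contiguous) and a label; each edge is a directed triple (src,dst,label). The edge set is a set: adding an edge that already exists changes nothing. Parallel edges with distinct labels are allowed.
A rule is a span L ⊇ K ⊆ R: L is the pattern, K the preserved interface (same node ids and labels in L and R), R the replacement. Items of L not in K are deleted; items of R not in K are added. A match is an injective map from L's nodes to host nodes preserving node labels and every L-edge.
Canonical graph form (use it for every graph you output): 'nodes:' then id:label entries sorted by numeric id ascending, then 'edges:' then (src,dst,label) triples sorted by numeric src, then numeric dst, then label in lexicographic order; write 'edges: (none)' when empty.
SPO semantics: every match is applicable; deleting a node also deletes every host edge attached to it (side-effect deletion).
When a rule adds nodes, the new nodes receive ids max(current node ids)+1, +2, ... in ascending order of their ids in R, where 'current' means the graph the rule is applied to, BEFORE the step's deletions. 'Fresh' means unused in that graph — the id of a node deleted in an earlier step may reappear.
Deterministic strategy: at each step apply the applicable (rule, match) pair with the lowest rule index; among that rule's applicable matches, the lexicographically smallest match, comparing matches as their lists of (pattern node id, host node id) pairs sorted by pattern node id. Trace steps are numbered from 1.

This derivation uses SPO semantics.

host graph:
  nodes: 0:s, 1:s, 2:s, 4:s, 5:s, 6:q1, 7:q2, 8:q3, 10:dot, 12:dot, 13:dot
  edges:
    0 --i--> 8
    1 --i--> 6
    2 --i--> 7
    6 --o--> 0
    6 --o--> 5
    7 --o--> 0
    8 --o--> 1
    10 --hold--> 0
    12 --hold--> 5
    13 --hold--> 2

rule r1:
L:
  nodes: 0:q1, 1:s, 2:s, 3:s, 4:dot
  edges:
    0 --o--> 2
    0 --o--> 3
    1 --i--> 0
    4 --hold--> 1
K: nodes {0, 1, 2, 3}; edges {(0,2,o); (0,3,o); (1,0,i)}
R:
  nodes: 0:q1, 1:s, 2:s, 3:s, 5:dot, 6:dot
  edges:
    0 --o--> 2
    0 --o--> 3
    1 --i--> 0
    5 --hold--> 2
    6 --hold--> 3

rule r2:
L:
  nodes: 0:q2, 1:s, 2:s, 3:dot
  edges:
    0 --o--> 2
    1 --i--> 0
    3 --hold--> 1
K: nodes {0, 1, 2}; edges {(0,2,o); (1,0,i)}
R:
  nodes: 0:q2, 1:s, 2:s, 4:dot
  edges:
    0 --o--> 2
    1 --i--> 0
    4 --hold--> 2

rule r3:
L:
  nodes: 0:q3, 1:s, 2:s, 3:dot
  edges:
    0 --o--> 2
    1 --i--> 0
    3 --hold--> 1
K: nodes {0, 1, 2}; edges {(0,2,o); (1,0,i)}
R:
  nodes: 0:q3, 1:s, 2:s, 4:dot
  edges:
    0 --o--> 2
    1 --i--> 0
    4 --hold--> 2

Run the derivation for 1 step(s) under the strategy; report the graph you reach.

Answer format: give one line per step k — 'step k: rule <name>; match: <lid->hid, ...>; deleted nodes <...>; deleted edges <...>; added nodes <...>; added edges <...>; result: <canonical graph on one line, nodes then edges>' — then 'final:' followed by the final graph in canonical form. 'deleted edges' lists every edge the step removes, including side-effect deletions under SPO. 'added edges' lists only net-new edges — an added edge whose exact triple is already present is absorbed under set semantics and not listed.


step 1: rule r2; match: 0->7, 1->2, 2->0, 3->13; deleted nodes 13; deleted edges (13,2,hold); added nodes 14; added edges (14,0,hold); result: nodes: 0:s, 1:s, 2:s, 4:s, 5:s, 6:q1, 7:q2, 8:q3, 10:dot, 12:dot, 14:dot edges: (0,8,i); (1,6,i); (2,7,i); (6,0,o); (6,5,o); (7,0,o); (8,1,o); (10,0,hold); (12,5,hold); (14,0,hold)
final:
nodes: 0:s, 1:s, 2:s, 4:s, 5:s, 6:q1, 7:q2, 8:q3, 10:dot, 12:dot, 14:dot
edges: (0,8,i); (1,6,i); (2,7,i); (6,0,o); (6,5,o); (7,0,o); (8,1,o); (10,0,hold); (12,5,hold); (14,0,hold)


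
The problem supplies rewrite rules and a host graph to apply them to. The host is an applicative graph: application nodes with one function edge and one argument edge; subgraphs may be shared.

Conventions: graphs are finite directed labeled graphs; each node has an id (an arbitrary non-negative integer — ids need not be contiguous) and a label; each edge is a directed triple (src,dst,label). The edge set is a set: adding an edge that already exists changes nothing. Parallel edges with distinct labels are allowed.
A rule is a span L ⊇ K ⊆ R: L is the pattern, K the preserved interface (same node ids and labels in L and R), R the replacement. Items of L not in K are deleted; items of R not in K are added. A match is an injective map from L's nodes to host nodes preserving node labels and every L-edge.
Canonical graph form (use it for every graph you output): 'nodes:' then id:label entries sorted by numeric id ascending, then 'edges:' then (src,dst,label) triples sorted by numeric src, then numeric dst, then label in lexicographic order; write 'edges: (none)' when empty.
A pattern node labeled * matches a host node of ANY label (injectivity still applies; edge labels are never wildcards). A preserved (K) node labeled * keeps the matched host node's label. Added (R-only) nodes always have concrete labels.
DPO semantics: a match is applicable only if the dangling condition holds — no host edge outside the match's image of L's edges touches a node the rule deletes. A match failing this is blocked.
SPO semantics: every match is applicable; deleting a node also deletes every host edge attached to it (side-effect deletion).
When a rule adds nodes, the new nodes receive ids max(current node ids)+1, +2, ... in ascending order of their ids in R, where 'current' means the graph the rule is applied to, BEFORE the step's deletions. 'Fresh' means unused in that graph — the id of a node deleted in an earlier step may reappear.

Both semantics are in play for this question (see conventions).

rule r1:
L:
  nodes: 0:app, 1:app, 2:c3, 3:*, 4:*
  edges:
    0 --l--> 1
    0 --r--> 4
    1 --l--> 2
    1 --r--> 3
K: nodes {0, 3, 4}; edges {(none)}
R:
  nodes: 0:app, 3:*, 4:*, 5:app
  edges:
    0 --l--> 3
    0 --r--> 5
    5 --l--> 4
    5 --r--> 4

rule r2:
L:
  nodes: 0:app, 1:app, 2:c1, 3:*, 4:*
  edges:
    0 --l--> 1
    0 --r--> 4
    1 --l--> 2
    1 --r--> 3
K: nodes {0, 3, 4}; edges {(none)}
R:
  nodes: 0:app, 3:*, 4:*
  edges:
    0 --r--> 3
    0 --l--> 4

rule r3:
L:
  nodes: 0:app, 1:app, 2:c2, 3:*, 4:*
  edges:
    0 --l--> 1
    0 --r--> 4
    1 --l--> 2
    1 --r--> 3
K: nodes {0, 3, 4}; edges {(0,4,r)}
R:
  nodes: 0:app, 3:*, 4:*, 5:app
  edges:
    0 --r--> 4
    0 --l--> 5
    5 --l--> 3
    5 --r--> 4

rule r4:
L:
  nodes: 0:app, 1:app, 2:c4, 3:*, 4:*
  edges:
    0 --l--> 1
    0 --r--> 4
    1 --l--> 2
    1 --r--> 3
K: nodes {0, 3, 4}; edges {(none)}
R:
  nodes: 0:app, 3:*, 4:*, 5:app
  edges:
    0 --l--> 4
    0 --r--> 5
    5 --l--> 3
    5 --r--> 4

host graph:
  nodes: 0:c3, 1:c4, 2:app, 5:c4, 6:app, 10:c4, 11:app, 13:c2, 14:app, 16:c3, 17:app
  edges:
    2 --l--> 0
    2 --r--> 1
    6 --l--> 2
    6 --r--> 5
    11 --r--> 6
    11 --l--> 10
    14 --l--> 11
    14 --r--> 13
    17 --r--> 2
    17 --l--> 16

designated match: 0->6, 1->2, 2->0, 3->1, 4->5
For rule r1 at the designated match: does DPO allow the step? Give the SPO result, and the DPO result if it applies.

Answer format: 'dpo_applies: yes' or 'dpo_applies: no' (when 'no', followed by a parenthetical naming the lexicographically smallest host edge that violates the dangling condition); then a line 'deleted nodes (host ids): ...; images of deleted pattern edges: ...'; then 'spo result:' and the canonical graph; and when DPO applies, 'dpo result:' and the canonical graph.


dpo_applies: no
(the rule deletes node 2, which keeps host edge (17,2,r) outside the match image — the dangling condition fails, DPO blocks; SPO proceeds and side-deletes such edges)
deleted nodes (host ids): 0, 2; images of deleted pattern edges: (2,0,l); (2,1,r); (6,2,l); (6,5,r)
spo result:
nodes: 1:c4, 5:c4, 6:app, 10:c4, 11:app, 13:c2, 14:app, 16:c3, 17:app, 18:app
edges: (6,1,l); (6,18,r); (11,6,r); (11,10,l); (14,11,l); (14,13,r); (17,16,l); (18,5,l); (18,5,r)


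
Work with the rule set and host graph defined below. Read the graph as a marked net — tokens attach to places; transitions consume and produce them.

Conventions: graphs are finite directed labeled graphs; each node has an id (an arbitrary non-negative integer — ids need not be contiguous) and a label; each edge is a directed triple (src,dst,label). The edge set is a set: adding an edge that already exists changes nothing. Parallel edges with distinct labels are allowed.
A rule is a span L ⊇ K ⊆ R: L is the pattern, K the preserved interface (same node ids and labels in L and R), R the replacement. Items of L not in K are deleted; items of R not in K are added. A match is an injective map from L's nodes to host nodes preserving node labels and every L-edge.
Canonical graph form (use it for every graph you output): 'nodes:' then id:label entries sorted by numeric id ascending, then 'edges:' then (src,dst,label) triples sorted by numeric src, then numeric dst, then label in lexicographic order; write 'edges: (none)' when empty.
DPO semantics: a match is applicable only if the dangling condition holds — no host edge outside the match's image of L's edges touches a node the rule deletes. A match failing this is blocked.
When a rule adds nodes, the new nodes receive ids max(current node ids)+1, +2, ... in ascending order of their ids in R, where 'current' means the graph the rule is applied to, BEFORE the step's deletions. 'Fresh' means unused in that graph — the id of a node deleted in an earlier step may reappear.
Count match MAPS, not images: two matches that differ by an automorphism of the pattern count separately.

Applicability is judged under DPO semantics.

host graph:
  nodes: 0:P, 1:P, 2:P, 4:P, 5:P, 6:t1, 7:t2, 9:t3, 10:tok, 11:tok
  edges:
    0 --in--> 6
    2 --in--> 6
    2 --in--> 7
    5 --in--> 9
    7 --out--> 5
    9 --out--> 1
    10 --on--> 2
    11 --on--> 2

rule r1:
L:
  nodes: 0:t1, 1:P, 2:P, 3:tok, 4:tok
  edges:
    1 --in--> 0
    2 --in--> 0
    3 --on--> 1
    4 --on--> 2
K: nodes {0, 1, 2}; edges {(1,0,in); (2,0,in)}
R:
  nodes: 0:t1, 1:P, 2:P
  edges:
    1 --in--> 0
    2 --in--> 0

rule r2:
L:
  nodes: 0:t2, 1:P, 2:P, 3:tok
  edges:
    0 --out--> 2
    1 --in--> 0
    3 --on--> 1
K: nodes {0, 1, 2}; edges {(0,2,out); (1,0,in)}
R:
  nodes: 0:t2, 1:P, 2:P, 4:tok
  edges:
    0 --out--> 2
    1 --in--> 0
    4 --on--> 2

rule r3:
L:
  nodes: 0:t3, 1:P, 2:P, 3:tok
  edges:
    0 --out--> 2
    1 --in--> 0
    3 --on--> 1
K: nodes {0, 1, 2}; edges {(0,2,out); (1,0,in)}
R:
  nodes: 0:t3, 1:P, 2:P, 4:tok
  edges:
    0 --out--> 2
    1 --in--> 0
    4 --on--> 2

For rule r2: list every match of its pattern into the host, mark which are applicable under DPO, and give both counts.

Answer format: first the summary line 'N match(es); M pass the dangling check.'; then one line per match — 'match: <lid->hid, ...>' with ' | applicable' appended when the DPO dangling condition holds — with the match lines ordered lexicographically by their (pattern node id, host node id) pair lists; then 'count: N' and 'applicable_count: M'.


2 match(es); 2 pass the dangling check.
match: 0->7, 1->2, 2->5, 3->10 | applicable
match: 0->7, 1->2, 2->5, 3->11 | applicable
count: 2
applicable_count: 2


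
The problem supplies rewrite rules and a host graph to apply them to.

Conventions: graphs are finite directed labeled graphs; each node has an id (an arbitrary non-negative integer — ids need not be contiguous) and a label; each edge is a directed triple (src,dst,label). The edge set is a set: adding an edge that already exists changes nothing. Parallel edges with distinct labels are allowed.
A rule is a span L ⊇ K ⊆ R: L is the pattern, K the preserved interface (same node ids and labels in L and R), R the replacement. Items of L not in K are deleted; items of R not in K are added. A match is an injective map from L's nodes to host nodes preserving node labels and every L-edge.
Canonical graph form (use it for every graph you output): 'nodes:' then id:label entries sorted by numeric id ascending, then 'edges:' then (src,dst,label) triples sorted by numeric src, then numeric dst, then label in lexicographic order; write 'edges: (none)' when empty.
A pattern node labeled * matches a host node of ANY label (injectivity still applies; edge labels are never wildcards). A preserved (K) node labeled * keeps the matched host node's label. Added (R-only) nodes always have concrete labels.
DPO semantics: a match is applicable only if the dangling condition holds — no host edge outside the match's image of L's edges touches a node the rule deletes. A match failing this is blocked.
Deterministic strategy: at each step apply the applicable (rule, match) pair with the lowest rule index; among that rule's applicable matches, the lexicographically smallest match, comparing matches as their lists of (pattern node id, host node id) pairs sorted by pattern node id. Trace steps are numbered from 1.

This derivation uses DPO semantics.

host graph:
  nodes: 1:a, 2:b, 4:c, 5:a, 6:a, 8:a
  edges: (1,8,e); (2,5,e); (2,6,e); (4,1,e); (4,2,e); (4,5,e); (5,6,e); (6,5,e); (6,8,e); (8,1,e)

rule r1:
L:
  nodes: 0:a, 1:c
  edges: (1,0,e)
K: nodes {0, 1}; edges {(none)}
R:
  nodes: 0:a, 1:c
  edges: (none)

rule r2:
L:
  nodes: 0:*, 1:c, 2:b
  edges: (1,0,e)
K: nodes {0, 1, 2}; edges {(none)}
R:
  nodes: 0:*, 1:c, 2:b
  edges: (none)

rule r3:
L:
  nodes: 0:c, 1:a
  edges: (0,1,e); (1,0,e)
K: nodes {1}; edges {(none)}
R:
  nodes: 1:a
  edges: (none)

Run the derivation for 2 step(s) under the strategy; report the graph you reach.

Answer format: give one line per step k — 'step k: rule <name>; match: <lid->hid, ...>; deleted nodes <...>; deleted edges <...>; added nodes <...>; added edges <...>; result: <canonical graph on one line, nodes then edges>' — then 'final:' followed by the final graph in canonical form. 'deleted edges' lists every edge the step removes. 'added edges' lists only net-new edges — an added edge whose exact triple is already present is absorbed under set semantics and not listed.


step 1: rule r1; match: 0->1, 1->4; deleted nodes (none); deleted edges (4,1,e); added nodes (none); added edges (none); result: nodes: 1:a, 2:b, 4:c, 5:a, 6:a, 8:a edges: (1,8,e); (2,5,e); (2,6,e); (4,2,e); (4,5,e); (5,6,e); (6,5,e); (6,8,e); (8,1,e)
step 2: rule r1; match: 0->5, 1->4; deleted nodes (none); deleted edges (4,5,e); added nodes (none); added edges (none); result: nodes: 1:a, 2:b, 4:c, 5:a, 6:a, 8:a edges: (1,8,e); (2,5,e); (2,6,e); (4,2,e); (5,6,e); (6,5,e); (6,8,e); (8,1,e)
final:
nodes: 1:a, 2:b, 4:c, 5:a, 6:a, 8:a
edges: (1,8,e); (2,5,e); (2,6,e); (4,2,e); (5,6,e); (6,5,e); (6,8,e); (8,1,e)


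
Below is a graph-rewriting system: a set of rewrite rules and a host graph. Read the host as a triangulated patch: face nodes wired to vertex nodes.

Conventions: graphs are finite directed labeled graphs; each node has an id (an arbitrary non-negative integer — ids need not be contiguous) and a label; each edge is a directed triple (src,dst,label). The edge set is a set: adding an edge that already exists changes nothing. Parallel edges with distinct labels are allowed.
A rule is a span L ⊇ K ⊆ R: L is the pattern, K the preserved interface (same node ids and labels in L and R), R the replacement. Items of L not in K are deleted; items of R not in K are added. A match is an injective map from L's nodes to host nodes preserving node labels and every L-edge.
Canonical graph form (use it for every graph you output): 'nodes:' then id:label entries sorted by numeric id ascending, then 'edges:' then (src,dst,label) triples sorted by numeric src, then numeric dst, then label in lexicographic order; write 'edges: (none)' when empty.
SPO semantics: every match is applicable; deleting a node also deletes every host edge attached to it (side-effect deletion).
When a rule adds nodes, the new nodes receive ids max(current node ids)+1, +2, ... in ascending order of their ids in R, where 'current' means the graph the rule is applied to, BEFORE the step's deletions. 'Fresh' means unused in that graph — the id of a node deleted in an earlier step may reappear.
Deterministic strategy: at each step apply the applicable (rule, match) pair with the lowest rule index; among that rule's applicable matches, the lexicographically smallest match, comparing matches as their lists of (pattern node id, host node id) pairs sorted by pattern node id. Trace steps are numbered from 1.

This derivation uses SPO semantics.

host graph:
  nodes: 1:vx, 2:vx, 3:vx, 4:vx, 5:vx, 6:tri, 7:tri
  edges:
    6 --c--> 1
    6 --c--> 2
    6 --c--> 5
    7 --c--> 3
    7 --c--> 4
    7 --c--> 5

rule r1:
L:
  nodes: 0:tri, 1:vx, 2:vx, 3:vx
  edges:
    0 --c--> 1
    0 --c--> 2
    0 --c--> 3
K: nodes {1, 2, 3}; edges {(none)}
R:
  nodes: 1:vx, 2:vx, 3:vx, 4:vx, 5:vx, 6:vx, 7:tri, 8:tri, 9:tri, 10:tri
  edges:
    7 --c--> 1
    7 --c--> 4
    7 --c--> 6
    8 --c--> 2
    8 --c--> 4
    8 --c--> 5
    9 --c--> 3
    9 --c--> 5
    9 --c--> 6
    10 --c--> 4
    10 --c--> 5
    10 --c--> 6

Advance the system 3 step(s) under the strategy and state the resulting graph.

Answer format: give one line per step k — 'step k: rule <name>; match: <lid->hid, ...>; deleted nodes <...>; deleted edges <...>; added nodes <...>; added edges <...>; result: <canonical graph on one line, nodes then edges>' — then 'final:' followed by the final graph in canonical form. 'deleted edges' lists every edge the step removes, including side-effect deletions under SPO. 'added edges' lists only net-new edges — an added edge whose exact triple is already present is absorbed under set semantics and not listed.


step 1: rule r1; match: 0->6, 1->1, 2->2, 3->5; deleted nodes 6; deleted edges (6,1,c); (6,2,c); (6,5,c); added nodes 8, 9, 10, 11, 12, 13, 14; added edges (11,1,c); (11,8,c); (11,10,c); (12,2,c); (12,8,c); (12,9,c); (13,5,c); (13,9,c); (13,10,c); (14,8,c); (14,9,c); (14,10,c); result: nodes: 1:vx, 2:vx, 3:vx, 4:vx, 5:vx, 7:tri, 8:vx, 9:vx, 10:vx, 11:tri, 12:tri, 13:tri, 14:tri edges: (7,3,c); (7,4,c); (7,5,c); (11,1,c); (11,8,c); (11,10,c); (12,2,c); (12,8,c); (12,9,c); (13,5,c); (13,9,c); (13,10,c); (14,8,c); (14,9,c); (14,10,c)
step 2: rule r1; match: 0->7, 1->3, 2->4, 3->5; deleted nodes 7; deleted edges (7,3,c); (7,4,c); (7,5,c); added nodes 15, 16, 17, 18, 19, 20, 21; added edges (18,3,c); (18,15,c); (18,17,c); (19,4,c); (19,15,c); (19,16,c); (20,5,c); (20,16,c); (20,17,c); (21,15,c); (21,16,c); (21,17,c); result: nodes: 1:vx, 2:vx, 3:vx, 4:vx, 5:vx, 8:vx, 9:vx, 10:vx, 11:tri, 12:tri, 13:tri, 14:tri, 15:vx, 16:vx, 17:vx, 18:tri, 19:tri, 20:tri, 21:tri edges: (11,1,c); (11,8,c); (11,10,c); (12,2,c); (12,8,c); (12,9,c); (13,5,c); (13,9,c); (13,10,c); (14,8,c); (14,9,c); (14,10,c); (18,3,c); (18,15,c); (18,17,c); (19,4,c); (19,15,c); (19,16,c); (20,5,c); (20,16,c); (20,17,c); (21,15,c); (21,16,c); (21,17,c)
step 3: rule r1; match: 0->11, 1->1, 2->8, 3->10; deleted nodes 11; deleted edges (11,1,c); (11,8,c); (11,10,c); added nodes 22, 23, 24, 25, 26, 27, 28; added edges (25,1,c); (25,22,c); (25,24,c); (26,8,c); (26,22,c); (26,23,c); (27,10,c); (27,23,c); (27,24,c); (28,22,c); (28,23,c); (28,24,c); result: nodes: 1:vx, 2:vx, 3:vx, 4:vx, 5:vx, 8:vx, 9:vx, 10:vx, 12:tri, 13:tri, 14:tri, 15:vx, 16:vx, 17:vx, 18:tri, 19:tri, 20:tri, 21:tri, 22:vx, 23:vx, 24:vx, 25:tri, 26:tri, 27:tri, 28:tri edges: (12,2,c); (12,8,c); (12,9,c); (13,5,c); (13,9,c); (13,10,c); (14,8,c); (14,9,c); (14,10,c); (18,3,c); (18,15,c); (18,17,c); (19,4,c); (19,15,c); (19,16,c); (20,5,c); (20,16,c); (20,17,c); (21,15,c); (21,16,c); (21,17,c); (25,1,c); (25,22,c); (25,24,c); (26,8,c); (26,22,c); (26,23,c); (27,10,c); (27,23,c); (27,24,c); (28,22,c); (28,23,c); (28,24,c)
final:
nodes: 1:vx, 2:vx, 3:vx, 4:vx, 5:vx, 8:vx, 9:vx, 10:vx, 12:tri, 13:tri, 14:tri, 15:vx, 16:vx, 17:vx, 18:tri, 19:tri, 20:tri, 21:tri, 22:vx, 23:vx, 24:vx, 25:tri, 26:tri, 27:tri, 28:tri
edges: (12,2,c); (12,8,c); (12,9,c); (13,5,c); (13,9,c); (13,10,c); (14,8,c); (14,9,c); (14,10,c); (18,3,c); (18,15,c); (18,17,c); (19,4,c); (19,15,c); (19,16,c); (20,5,c); (20,16,c); (20,17,c); (21,15,c); (21,16,c); (21,17,c); (25,1,c); (25,22,c); (25,24,c); (26,8,c); (26,22,c); (26,23,c); (27,10,c); (27,23,c); (27,24,c); (28,22,c); (28,23,c); (28,24,c)
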